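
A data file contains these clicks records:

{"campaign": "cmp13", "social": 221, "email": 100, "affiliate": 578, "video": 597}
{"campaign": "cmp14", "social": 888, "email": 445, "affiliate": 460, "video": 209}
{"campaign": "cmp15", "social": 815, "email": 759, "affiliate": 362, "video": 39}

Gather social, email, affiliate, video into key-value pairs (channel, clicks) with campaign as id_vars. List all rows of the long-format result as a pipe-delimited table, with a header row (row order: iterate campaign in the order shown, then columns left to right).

| campaign | channel | clicks |
| cmp13 | social | 221 |
| cmp13 | email | 100 |
| cmp13 | affiliate | 578 |
| cmp13 | video | 597 |
| cmp14 | social | 888 |
| cmp14 | email | 445 |
| cmp14 | affiliate | 460 |
| cmp14 | video | 209 |
| cmp15 | social | 815 |
| cmp15 | email | 759 |
| cmp15 | affiliate | 362 |
| cmp15 | video | 39 |

Each (campaign, column) pair becomes one row: 3 × 4 = 12 rows.
For example, (cmp13, social) → clicks=221.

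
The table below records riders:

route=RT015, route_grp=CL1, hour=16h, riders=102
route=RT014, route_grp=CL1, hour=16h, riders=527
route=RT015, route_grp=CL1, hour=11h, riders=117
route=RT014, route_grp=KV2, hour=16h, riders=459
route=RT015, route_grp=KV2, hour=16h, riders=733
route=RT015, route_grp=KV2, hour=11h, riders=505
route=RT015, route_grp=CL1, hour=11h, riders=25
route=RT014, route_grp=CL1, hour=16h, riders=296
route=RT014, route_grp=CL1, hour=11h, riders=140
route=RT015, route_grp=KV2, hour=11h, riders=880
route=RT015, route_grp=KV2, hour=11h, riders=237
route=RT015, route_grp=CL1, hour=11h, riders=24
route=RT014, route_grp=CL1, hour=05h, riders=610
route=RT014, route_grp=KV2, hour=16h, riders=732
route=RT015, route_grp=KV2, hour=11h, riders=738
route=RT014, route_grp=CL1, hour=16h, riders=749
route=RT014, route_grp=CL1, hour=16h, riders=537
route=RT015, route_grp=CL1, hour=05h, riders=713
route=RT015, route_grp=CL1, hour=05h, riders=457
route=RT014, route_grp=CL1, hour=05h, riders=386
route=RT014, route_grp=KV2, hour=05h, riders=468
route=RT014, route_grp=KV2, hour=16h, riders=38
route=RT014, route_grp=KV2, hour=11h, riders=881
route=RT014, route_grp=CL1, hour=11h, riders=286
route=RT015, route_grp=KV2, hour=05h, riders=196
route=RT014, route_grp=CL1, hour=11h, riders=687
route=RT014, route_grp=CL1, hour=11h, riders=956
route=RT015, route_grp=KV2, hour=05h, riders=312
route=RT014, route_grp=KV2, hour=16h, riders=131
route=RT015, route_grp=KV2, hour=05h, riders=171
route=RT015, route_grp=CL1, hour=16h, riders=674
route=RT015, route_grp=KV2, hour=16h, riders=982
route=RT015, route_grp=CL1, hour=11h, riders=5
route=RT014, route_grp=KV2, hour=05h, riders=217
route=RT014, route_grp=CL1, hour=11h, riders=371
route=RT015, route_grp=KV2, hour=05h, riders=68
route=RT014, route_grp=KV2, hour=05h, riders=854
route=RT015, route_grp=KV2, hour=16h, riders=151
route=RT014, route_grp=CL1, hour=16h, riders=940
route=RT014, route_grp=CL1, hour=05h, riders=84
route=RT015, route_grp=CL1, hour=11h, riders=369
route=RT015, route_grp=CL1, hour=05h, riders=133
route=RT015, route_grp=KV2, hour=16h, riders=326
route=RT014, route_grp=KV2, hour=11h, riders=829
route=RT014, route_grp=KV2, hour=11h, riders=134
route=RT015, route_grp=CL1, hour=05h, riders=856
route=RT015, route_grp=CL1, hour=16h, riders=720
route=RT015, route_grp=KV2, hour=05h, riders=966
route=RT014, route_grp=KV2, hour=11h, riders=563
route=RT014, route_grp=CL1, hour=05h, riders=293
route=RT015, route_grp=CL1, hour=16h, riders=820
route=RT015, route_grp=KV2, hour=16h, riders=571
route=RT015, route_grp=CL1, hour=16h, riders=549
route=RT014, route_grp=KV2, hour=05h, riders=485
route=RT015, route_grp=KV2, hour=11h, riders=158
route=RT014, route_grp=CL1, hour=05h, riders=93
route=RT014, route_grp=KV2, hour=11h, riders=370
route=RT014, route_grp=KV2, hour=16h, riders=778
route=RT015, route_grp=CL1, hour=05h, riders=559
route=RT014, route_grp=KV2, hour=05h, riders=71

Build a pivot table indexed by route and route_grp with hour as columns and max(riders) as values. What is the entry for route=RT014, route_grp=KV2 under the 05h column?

854

Rows with route=RT014, route_grp=KV2 and hour=05h: riders values are 468, 217, 854, 485, 71.
max(468, 217, 854, 485, 71) = 854.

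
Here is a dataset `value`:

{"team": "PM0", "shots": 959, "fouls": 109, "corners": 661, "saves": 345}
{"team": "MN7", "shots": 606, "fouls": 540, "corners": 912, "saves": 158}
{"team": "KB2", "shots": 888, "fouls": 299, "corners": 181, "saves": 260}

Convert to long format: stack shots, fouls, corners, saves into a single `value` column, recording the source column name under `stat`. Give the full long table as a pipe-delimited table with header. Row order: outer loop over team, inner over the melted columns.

| team | stat | value |
| PM0 | shots | 959 |
| PM0 | fouls | 109 |
| PM0 | corners | 661 |
| PM0 | saves | 345 |
| MN7 | shots | 606 |
| MN7 | fouls | 540 |
| MN7 | corners | 912 |
| MN7 | saves | 158 |
| KB2 | shots | 888 |
| KB2 | fouls | 299 |
| KB2 | corners | 181 |
| KB2 | saves | 260 |

Each (team, column) pair becomes one row: 3 × 4 = 12 rows.
For example, (PM0, shots) → value=959.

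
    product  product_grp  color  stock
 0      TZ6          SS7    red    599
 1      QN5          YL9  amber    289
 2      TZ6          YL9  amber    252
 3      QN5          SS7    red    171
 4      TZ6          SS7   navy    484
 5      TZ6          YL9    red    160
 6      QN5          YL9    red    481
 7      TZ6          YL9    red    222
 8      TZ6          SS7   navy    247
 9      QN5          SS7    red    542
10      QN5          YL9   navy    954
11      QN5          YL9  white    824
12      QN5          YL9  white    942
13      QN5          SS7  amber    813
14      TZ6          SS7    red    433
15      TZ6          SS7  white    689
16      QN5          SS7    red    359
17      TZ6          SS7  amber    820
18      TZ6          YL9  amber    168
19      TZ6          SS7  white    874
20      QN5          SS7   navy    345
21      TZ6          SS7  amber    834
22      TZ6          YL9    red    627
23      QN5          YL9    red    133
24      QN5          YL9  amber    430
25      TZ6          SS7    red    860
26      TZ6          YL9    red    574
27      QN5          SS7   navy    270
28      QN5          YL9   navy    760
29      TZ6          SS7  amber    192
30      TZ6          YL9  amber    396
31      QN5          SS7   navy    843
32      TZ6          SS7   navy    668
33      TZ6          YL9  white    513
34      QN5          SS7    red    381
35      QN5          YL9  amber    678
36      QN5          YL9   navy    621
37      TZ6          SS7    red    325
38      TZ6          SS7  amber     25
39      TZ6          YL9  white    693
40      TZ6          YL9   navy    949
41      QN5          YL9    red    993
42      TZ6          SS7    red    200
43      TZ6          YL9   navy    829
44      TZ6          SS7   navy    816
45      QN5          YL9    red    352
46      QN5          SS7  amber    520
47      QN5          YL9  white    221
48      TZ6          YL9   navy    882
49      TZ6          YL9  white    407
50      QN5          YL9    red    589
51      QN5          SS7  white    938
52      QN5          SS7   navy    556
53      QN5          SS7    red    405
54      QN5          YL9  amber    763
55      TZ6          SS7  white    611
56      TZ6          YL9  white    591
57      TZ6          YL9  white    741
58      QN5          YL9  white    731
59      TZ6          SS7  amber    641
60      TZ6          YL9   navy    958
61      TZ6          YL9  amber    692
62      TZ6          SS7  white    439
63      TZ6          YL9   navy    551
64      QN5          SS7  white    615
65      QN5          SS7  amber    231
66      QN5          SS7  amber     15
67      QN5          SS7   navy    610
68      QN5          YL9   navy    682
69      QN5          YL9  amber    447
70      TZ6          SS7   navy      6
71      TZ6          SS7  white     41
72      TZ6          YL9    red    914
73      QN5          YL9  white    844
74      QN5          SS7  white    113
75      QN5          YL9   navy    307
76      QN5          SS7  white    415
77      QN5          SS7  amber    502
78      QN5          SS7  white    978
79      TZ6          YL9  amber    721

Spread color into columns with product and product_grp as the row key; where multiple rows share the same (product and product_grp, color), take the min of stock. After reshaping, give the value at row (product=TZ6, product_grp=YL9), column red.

Rows with product=TZ6, product_grp=YL9 and color=red: stock values are 160, 222, 627, 574, 914.
min(160, 222, 627, 574, 914) = 160.

160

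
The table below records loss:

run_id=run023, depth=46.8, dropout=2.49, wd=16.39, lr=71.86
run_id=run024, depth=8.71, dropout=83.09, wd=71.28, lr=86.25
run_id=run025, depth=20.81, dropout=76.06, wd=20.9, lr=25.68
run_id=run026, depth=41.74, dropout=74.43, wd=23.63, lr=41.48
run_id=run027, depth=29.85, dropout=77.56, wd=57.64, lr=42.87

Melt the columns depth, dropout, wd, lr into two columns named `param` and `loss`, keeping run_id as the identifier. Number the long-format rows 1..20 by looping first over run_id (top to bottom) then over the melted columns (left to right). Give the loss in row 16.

20 rows total (5 × 4). Row 16: index ⌊(16-1)/4⌋ = 3 into run_id → run026; (16-1) mod 4 = 3 into the melted columns → lr.
So row 16 is (run026, lr, 41.48); loss = 41.48.

41.48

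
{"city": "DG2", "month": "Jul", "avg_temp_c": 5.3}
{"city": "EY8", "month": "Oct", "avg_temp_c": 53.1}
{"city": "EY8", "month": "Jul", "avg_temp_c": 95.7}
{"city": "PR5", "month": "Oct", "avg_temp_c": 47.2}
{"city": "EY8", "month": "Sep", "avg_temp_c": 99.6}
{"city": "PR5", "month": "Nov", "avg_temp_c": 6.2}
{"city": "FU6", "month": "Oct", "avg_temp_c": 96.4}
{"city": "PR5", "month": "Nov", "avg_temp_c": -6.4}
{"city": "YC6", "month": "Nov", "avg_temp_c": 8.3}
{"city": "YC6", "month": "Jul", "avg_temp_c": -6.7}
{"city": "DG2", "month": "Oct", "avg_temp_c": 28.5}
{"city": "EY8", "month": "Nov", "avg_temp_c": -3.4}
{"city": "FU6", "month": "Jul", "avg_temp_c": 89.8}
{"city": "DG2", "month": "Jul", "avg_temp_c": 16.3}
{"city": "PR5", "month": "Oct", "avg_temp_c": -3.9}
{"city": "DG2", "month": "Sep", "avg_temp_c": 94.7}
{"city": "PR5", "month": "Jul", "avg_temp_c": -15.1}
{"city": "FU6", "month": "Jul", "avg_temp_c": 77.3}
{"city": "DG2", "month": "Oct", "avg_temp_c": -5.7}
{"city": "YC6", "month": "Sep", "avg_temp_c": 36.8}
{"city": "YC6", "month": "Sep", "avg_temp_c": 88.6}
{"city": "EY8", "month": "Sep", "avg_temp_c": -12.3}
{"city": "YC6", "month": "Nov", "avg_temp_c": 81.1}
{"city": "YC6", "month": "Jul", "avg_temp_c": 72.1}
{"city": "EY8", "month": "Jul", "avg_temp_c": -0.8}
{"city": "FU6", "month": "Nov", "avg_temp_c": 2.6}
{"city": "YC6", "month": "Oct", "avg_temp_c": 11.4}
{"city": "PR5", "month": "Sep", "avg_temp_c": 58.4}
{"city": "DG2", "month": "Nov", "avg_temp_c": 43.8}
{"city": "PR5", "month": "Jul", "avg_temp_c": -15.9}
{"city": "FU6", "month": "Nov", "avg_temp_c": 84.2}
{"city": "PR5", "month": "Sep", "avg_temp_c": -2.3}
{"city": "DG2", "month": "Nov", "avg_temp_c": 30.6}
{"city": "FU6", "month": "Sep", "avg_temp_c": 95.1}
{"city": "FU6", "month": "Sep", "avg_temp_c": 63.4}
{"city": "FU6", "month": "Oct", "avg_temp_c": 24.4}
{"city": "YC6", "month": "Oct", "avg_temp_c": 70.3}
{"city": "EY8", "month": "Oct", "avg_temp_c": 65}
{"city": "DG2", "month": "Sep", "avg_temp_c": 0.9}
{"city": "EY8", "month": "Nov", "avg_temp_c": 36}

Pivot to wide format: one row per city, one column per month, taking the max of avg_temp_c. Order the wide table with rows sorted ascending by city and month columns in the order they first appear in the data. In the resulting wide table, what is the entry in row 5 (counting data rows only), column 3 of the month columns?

With rows sorted ascending by city, row 5 is city=YC6. month columns in first-appearance order: Jul, Oct, Sep, Nov; column 3 is Sep.
Long rows with city=YC6, month=Sep: max(36.8, 88.6) = 88.6.

88.6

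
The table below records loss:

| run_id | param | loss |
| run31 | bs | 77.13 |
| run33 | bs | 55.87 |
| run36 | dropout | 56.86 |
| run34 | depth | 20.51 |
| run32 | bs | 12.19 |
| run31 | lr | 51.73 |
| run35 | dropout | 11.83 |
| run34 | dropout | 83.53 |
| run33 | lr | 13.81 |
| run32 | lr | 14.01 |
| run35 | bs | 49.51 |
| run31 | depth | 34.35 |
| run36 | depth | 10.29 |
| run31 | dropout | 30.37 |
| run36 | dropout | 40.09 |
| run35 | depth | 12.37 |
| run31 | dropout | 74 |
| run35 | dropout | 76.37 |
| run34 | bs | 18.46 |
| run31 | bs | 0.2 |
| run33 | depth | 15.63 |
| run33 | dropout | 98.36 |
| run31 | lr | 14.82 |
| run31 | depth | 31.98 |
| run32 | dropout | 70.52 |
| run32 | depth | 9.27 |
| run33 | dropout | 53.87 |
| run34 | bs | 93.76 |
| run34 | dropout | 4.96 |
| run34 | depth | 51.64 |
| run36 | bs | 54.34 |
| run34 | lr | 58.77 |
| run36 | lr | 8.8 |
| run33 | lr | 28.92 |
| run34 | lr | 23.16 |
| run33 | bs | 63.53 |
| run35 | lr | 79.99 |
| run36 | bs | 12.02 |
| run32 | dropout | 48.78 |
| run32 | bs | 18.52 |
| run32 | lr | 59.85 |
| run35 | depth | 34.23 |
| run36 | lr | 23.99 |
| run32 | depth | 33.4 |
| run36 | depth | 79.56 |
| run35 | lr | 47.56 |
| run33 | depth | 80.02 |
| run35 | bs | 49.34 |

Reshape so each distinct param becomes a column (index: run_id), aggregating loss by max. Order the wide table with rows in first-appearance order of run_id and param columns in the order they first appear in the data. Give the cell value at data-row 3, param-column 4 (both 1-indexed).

With rows in first-appearance order of run_id, row 3 is run_id=run36. param columns in first-appearance order: bs, dropout, depth, lr; column 4 is lr.
Long rows with run_id=run36, param=lr: max(8.8, 23.99) = 23.99.

23.99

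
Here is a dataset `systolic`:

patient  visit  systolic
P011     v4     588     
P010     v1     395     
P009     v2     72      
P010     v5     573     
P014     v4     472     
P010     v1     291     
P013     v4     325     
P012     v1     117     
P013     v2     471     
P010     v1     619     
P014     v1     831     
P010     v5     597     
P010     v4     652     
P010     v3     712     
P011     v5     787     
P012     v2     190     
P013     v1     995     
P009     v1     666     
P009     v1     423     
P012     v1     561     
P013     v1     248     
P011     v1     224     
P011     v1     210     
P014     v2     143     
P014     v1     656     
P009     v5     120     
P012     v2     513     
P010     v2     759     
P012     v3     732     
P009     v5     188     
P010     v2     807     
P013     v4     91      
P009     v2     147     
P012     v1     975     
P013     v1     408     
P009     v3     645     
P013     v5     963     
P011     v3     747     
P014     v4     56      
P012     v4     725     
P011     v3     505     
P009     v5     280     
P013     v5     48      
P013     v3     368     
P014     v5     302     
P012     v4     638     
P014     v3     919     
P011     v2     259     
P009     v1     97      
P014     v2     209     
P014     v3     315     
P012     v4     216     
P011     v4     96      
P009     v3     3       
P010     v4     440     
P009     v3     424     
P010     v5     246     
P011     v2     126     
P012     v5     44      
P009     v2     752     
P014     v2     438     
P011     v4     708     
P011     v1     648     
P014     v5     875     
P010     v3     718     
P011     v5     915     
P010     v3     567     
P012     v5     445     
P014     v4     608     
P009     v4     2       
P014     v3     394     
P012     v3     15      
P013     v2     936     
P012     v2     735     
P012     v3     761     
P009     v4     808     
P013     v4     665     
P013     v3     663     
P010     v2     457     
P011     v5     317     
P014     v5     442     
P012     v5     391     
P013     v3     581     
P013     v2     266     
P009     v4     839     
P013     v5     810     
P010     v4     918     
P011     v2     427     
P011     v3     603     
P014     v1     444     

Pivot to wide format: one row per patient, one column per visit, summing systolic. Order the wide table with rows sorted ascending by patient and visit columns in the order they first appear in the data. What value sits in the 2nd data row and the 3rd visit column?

With rows sorted ascending by patient, row 2 is patient=P010. visit columns in first-appearance order: v4, v1, v2, v5, v3; column 3 is v2.
Long rows with patient=P010, visit=v2: 759 + 807 + 457 = 2023.

2023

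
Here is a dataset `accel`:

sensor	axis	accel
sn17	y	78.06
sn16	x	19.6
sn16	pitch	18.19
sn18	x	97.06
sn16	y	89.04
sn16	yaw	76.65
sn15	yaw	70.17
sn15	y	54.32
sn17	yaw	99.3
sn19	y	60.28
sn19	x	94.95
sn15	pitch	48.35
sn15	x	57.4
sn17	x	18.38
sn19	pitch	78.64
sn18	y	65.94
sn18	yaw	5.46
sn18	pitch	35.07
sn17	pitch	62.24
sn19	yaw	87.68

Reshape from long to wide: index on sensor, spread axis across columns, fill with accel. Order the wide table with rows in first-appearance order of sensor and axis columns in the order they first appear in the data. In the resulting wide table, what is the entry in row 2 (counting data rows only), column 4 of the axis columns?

76.65

With rows in first-appearance order of sensor, row 2 is sensor=sn16. axis columns in first-appearance order: y, x, pitch, yaw; column 4 is yaw.
Long rows with sensor=sn16, axis=yaw: accel = 76.65.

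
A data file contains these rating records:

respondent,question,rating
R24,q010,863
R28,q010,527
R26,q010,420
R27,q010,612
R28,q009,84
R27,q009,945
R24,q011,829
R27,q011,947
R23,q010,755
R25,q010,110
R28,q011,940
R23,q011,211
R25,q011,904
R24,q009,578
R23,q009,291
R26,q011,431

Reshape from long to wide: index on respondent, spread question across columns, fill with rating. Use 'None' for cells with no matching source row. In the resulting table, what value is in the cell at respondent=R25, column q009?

No long-format row has respondent=R25 and question=q009, so the cell is None.

None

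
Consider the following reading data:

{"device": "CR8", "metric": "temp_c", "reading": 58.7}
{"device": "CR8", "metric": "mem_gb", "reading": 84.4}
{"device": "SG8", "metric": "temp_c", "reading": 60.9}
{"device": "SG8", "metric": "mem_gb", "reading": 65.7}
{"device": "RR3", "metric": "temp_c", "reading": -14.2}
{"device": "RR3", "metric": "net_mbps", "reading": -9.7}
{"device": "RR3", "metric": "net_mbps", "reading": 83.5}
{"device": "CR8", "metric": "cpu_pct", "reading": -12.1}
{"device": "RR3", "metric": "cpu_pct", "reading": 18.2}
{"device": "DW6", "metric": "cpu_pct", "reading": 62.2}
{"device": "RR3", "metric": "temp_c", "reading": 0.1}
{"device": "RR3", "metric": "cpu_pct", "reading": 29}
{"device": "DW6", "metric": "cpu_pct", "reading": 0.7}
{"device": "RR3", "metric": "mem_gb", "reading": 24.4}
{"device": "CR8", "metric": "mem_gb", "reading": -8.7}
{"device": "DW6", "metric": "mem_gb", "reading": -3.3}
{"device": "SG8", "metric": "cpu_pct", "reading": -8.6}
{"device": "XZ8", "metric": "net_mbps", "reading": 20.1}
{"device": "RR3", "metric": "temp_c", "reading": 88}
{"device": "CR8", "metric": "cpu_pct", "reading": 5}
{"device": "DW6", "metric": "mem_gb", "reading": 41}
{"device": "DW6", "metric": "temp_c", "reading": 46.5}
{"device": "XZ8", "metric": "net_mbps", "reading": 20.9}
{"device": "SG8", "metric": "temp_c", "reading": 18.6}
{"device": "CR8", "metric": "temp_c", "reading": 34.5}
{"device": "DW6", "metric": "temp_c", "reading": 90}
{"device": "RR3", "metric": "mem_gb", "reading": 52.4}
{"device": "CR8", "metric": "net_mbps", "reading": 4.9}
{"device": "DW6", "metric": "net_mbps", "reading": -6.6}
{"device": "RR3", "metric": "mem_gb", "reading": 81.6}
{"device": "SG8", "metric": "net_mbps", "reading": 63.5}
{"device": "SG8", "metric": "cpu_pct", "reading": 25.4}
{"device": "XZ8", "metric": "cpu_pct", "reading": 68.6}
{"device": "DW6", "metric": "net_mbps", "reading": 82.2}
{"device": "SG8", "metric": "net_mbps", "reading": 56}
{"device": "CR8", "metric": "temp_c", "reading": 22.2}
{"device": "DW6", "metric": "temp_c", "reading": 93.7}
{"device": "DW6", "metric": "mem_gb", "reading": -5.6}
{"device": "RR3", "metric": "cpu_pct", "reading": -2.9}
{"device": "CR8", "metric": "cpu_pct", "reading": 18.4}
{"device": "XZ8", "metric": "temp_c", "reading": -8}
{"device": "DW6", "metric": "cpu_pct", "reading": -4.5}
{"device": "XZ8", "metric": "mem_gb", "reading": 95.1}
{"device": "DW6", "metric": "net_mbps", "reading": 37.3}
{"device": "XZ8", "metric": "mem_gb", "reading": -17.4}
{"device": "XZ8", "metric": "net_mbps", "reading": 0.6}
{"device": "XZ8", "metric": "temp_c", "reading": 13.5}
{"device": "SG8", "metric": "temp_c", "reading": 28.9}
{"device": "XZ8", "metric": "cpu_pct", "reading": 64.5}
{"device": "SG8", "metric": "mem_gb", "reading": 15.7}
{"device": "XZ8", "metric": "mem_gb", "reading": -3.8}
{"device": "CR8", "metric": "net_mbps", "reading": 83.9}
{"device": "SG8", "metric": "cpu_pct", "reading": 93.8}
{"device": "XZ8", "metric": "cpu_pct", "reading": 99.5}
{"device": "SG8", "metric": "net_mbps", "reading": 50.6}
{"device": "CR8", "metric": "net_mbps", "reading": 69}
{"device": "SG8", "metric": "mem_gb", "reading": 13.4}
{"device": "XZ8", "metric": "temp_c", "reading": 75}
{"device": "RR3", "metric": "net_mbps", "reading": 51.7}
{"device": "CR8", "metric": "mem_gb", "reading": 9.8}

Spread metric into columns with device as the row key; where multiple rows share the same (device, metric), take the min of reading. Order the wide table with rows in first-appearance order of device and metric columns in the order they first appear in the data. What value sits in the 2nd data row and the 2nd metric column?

With rows in first-appearance order of device, row 2 is device=SG8. metric columns in first-appearance order: temp_c, mem_gb, net_mbps, cpu_pct; column 2 is mem_gb.
Long rows with device=SG8, metric=mem_gb: min(65.7, 15.7, 13.4) = 13.4.

13.4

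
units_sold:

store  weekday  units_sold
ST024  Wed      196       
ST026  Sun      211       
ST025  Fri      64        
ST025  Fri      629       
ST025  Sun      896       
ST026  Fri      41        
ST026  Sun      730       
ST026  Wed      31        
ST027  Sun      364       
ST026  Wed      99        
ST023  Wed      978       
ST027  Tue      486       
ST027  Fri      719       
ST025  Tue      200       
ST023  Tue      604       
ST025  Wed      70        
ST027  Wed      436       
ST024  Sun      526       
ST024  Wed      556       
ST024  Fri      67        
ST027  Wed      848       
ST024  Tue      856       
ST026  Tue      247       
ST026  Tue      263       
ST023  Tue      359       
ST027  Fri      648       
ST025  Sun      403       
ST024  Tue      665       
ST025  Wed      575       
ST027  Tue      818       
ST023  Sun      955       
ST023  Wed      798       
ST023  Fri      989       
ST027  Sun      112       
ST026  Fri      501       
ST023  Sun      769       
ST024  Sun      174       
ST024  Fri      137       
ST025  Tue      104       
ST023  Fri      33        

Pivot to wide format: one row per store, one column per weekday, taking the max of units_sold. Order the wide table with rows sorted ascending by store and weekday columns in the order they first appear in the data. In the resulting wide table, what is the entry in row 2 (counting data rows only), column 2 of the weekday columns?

526

With rows sorted ascending by store, row 2 is store=ST024. weekday columns in first-appearance order: Wed, Sun, Fri, Tue; column 2 is Sun.
Long rows with store=ST024, weekday=Sun: max(526, 174) = 526.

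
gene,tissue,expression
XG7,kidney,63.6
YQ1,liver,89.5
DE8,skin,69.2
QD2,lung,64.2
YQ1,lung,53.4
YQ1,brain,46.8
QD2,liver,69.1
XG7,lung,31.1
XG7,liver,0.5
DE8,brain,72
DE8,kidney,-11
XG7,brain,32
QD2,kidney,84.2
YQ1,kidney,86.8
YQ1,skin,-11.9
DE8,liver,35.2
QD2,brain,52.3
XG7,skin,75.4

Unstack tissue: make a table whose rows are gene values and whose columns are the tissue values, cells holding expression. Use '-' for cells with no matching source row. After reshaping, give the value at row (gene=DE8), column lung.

-

No long-format row has gene=DE8 and tissue=lung, so the cell is -.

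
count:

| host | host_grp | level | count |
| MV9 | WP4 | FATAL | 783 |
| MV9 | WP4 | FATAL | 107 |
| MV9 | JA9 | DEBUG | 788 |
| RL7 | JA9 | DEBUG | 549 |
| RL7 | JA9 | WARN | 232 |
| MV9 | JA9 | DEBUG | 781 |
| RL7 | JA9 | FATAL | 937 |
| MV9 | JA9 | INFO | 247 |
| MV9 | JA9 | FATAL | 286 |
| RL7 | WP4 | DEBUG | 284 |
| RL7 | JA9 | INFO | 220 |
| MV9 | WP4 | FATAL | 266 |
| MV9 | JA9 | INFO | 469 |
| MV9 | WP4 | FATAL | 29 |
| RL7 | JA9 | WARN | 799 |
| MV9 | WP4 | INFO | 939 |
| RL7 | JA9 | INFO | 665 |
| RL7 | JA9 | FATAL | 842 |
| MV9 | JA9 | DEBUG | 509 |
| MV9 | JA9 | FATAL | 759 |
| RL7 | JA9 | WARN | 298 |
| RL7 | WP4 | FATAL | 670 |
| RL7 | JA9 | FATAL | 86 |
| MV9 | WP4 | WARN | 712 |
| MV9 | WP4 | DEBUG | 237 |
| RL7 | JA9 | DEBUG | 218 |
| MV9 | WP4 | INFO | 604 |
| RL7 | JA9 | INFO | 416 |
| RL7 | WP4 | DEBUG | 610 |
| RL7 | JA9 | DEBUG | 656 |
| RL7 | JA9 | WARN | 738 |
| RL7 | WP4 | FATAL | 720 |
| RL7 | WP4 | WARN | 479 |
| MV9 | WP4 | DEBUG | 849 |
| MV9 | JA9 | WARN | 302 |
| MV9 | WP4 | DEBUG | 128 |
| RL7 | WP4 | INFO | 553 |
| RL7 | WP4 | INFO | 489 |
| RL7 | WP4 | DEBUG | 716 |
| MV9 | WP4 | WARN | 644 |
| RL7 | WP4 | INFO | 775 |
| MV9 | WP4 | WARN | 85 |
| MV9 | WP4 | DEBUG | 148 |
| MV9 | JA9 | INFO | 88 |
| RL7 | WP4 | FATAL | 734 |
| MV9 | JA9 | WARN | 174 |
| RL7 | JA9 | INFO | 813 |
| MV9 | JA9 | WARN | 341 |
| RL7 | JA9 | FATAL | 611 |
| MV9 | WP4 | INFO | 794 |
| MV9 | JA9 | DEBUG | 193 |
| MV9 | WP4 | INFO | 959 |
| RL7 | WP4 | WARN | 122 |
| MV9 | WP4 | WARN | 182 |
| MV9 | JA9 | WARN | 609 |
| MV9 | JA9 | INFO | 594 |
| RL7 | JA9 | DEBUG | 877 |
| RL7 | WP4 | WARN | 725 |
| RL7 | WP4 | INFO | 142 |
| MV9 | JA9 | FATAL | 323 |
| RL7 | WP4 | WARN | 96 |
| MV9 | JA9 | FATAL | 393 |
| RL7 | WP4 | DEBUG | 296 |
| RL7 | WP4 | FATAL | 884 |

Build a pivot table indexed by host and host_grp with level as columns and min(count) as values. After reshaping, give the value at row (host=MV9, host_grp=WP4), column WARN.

85

Rows with host=MV9, host_grp=WP4 and level=WARN: count values are 712, 644, 85, 182.
min(712, 644, 85, 182) = 85.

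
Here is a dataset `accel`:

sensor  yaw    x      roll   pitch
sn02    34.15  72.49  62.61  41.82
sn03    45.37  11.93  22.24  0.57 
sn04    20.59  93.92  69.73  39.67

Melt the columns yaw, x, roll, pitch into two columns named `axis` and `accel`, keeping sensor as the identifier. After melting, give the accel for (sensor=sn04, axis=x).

93.92

Unpivoting turns each (sensor, wide-column) pair into one long row.
The wide cell at row sn04, column x holds 93.92, so the long row (sn04, x) has accel=93.92.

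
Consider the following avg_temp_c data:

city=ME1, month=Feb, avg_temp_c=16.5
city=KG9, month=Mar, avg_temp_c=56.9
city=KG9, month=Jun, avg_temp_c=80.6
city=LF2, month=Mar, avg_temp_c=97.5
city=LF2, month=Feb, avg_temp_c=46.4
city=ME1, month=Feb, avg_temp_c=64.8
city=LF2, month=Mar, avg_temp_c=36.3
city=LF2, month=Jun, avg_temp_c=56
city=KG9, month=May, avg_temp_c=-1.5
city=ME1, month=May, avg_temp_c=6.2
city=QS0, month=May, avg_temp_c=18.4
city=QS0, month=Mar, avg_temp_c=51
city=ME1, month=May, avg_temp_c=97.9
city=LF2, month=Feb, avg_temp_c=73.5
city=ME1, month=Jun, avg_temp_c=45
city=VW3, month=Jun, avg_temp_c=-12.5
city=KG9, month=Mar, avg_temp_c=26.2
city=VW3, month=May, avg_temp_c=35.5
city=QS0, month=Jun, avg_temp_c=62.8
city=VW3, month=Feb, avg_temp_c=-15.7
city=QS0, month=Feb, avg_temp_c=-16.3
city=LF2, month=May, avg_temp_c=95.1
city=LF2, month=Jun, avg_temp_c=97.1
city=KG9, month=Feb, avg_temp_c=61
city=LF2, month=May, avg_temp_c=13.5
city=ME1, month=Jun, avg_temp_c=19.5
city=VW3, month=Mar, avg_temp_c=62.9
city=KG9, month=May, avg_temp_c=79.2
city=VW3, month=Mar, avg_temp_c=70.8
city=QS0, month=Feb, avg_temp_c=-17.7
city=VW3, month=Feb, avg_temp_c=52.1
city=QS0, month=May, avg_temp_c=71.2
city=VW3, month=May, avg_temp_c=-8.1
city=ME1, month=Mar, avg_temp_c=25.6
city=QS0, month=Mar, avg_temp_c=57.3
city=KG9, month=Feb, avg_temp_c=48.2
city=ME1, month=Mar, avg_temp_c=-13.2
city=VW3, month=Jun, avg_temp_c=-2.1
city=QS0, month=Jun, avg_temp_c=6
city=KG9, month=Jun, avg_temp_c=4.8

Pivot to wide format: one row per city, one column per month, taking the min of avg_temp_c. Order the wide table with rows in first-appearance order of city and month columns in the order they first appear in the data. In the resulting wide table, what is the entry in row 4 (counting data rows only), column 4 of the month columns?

With rows in first-appearance order of city, row 4 is city=QS0. month columns in first-appearance order: Feb, Mar, Jun, May; column 4 is May.
Long rows with city=QS0, month=May: min(18.4, 71.2) = 18.4.

18.4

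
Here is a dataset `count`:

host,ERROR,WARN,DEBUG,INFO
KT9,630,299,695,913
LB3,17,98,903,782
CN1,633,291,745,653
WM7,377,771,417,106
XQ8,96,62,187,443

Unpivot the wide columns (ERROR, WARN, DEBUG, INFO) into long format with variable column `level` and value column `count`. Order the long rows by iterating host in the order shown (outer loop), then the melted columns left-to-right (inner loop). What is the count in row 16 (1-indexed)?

20 rows total (5 × 4). Row 16: index ⌊(16-1)/4⌋ = 3 into host → WM7; (16-1) mod 4 = 3 into the melted columns → INFO.
So row 16 is (WM7, INFO, 106); count = 106.

106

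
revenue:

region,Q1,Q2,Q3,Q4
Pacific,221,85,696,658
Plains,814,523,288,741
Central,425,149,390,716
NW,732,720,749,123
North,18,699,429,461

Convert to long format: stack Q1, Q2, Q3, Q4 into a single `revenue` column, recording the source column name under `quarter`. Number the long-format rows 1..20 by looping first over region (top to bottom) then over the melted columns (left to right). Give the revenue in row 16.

123

20 rows total (5 × 4). Row 16: index ⌊(16-1)/4⌋ = 3 into region → NW; (16-1) mod 4 = 3 into the melted columns → Q4.
So row 16 is (NW, Q4, 123); revenue = 123.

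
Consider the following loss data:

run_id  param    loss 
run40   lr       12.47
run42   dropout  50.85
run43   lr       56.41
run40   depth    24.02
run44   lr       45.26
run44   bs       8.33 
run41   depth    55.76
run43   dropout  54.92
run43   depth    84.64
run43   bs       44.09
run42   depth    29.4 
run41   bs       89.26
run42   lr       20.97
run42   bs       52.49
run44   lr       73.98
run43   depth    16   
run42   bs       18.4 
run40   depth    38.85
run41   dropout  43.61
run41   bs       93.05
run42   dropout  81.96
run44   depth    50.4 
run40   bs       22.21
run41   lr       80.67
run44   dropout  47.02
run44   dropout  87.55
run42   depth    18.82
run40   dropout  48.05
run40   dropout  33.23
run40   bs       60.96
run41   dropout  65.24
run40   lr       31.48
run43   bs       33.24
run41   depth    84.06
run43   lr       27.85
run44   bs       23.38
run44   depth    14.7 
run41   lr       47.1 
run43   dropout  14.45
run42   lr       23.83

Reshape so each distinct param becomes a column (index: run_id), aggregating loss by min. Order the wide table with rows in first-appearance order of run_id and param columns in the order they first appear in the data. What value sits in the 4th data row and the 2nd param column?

47.02

With rows in first-appearance order of run_id, row 4 is run_id=run44. param columns in first-appearance order: lr, dropout, depth, bs; column 2 is dropout.
Long rows with run_id=run44, param=dropout: min(47.02, 87.55) = 47.02.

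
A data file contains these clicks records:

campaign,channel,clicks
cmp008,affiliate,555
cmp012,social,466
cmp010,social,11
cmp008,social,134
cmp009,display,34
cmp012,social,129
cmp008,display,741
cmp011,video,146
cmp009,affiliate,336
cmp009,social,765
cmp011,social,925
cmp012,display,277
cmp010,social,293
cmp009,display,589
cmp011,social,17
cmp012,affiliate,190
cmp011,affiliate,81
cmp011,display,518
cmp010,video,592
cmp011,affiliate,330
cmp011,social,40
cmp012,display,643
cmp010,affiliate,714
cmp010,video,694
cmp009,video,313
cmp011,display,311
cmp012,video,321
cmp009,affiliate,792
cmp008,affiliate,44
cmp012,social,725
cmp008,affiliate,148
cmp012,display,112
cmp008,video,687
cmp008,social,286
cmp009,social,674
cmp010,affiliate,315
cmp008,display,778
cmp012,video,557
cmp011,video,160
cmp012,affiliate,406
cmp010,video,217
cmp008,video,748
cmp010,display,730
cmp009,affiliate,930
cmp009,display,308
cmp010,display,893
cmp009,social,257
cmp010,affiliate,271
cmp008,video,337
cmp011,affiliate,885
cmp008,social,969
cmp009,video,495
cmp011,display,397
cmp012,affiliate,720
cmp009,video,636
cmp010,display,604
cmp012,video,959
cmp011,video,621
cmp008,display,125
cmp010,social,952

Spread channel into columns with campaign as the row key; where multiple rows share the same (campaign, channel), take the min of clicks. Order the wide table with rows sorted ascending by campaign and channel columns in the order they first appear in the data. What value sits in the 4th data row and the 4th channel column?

146

With rows sorted ascending by campaign, row 4 is campaign=cmp011. channel columns in first-appearance order: affiliate, social, display, video; column 4 is video.
Long rows with campaign=cmp011, channel=video: min(146, 160, 621) = 146.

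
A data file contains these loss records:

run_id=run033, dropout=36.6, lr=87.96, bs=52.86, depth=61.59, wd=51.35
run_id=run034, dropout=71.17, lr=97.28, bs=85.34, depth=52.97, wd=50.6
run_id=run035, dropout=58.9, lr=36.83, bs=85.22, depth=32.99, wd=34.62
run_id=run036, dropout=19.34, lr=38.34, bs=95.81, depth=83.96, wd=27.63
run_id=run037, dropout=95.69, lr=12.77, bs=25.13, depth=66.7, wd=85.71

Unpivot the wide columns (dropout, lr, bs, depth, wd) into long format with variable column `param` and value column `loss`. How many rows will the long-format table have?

5 run_id values × 5 melted columns = 25 rows.

25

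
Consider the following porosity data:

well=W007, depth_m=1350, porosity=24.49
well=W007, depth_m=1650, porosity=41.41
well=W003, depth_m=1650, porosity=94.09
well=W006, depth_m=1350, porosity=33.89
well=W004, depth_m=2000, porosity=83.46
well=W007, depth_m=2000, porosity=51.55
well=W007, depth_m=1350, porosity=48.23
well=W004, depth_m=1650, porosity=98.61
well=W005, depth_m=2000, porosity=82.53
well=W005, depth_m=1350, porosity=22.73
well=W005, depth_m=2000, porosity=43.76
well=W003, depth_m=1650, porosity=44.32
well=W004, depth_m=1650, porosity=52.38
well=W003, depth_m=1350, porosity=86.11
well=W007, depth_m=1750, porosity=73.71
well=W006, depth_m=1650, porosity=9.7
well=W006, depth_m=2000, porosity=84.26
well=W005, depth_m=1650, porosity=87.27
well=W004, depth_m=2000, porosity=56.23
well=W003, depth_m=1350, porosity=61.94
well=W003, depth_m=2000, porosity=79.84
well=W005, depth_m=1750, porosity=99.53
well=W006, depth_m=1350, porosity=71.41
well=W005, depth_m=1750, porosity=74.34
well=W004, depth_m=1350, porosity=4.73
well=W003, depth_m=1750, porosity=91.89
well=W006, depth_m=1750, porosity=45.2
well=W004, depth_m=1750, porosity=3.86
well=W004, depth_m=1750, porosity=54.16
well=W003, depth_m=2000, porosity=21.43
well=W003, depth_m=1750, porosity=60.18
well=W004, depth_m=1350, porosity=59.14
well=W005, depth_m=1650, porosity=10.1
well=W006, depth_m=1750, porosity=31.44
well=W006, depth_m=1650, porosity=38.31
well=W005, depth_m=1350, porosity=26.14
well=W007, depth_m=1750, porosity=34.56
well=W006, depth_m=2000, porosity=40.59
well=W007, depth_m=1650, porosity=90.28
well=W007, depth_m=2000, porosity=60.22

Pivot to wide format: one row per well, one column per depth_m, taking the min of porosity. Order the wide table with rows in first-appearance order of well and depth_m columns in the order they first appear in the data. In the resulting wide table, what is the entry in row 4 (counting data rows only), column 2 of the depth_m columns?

52.38

With rows in first-appearance order of well, row 4 is well=W004. depth_m columns in first-appearance order: 1350, 1650, 2000, 1750; column 2 is 1650.
Long rows with well=W004, depth_m=1650: min(98.61, 52.38) = 52.38.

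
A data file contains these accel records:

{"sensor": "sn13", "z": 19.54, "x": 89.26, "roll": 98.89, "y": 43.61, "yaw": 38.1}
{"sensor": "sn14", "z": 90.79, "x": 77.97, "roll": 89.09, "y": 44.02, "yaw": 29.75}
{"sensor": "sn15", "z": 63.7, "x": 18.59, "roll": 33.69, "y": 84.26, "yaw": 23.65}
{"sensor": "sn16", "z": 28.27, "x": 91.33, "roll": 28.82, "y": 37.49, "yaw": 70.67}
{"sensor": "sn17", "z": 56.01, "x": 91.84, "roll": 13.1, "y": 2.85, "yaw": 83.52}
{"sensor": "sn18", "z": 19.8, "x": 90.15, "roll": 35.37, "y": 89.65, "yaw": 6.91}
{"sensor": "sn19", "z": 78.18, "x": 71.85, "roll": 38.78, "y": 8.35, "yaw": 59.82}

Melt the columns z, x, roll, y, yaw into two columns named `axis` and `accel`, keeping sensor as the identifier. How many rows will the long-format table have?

35

7 sensor values × 5 melted columns = 35 rows.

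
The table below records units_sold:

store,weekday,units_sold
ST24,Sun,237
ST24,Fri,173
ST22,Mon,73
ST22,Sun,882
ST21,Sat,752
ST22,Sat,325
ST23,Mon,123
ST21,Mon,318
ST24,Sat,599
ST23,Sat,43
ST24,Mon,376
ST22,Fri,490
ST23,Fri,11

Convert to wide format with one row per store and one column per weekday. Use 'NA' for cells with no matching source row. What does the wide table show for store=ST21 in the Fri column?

No long-format row has store=ST21 and weekday=Fri, so the cell is NA.

NA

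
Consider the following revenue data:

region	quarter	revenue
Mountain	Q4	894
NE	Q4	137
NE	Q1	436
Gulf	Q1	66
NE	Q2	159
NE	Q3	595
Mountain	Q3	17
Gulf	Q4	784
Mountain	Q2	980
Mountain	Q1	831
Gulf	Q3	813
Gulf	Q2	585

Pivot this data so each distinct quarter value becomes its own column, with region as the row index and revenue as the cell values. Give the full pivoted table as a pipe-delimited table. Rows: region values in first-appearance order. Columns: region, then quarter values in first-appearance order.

| region | Q4 | Q1 | Q2 | Q3 |
| Mountain | 894 | 831 | 980 | 17 |
| NE | 137 | 436 | 159 | 595 |
| Gulf | 784 | 66 | 585 | 813 |

Columns: region plus the 4 distinct quarter values (Q4, Q1, Q2, Q3).
For example, row Mountain column Q4 takes revenue=894 from the long row (Mountain, Q4).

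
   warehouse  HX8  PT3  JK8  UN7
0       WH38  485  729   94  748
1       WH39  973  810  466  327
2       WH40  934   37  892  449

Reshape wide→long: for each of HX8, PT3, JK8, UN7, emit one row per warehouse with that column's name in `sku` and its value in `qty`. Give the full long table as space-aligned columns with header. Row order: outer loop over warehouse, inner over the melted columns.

Each (warehouse, column) pair becomes one row: 3 × 4 = 12 rows.
For example, (WH38, HX8) → qty=485.

warehouse  sku  qty
WH38       HX8  485
WH38       PT3  729
WH38       JK8  94 
WH38       UN7  748
WH39       HX8  973
WH39       PT3  810
WH39       JK8  466
WH39       UN7  327
WH40       HX8  934
WH40       PT3  37 
WH40       JK8  892
WH40       UN7  449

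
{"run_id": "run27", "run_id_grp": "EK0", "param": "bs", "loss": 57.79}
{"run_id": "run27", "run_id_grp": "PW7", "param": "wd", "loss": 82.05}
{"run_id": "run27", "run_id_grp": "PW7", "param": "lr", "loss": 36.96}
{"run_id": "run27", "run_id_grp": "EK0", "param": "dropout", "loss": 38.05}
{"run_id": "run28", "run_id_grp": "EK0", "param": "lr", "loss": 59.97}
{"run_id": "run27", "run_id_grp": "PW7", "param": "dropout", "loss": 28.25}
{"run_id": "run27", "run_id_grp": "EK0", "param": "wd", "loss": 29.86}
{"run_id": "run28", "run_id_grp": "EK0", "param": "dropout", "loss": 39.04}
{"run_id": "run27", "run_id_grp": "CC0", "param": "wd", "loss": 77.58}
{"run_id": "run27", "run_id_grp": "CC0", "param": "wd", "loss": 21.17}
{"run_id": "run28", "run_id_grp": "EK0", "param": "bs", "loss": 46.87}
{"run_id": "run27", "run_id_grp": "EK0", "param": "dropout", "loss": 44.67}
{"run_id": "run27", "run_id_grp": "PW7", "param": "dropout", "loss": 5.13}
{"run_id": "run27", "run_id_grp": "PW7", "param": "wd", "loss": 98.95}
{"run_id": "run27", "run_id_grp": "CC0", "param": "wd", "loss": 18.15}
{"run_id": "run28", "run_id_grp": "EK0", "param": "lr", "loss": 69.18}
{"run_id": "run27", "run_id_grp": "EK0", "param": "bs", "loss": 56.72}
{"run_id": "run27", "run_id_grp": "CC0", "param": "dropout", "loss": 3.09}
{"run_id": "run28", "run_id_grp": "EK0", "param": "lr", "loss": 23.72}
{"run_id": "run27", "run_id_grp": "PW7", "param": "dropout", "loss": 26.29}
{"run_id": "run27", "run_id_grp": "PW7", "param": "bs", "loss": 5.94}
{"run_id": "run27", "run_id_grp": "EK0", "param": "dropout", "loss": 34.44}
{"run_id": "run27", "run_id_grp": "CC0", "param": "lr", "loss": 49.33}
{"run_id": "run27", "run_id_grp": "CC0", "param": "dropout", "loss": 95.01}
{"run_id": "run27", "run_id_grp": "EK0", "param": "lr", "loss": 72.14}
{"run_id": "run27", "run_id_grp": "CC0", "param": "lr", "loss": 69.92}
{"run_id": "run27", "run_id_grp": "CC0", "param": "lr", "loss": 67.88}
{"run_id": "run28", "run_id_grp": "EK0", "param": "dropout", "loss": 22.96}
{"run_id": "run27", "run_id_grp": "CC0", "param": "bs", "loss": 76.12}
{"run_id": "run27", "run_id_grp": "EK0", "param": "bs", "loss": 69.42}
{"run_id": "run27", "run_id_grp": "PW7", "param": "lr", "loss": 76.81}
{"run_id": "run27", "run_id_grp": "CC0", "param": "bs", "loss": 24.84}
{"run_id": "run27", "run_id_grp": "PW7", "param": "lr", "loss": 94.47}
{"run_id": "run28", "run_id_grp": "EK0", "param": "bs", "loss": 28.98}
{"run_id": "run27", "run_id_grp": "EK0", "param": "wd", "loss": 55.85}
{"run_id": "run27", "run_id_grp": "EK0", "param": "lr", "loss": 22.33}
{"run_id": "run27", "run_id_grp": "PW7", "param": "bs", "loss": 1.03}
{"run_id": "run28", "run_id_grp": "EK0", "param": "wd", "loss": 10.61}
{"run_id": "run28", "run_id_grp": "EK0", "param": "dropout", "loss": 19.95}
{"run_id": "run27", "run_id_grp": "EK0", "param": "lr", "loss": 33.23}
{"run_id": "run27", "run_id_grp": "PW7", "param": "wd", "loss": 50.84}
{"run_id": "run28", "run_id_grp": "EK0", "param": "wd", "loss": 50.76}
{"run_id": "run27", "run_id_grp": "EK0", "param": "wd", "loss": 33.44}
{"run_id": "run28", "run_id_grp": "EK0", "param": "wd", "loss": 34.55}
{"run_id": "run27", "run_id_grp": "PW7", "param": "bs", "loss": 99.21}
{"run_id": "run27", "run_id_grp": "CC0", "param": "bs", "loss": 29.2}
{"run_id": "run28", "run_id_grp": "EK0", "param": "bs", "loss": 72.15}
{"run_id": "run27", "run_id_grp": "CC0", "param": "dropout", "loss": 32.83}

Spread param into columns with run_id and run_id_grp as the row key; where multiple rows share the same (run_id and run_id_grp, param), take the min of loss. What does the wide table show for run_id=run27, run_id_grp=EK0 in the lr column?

22.33

Rows with run_id=run27, run_id_grp=EK0 and param=lr: loss values are 72.14, 22.33, 33.23.
min(72.14, 22.33, 33.23) = 22.33.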